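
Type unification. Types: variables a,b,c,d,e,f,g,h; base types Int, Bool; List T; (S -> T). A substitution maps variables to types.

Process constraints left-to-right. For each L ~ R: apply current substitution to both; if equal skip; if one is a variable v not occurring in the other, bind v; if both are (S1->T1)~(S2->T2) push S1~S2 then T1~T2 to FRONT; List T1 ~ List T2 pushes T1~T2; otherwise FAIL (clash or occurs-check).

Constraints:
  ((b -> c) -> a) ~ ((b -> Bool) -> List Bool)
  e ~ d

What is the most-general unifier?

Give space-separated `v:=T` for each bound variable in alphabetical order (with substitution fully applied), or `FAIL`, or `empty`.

Answer: a:=List Bool c:=Bool e:=d

Derivation:
step 1: unify ((b -> c) -> a) ~ ((b -> Bool) -> List Bool)  [subst: {-} | 1 pending]
  -> decompose arrow: push (b -> c)~(b -> Bool), a~List Bool
step 2: unify (b -> c) ~ (b -> Bool)  [subst: {-} | 2 pending]
  -> decompose arrow: push b~b, c~Bool
step 3: unify b ~ b  [subst: {-} | 3 pending]
  -> identical, skip
step 4: unify c ~ Bool  [subst: {-} | 2 pending]
  bind c := Bool
step 5: unify a ~ List Bool  [subst: {c:=Bool} | 1 pending]
  bind a := List Bool
step 6: unify e ~ d  [subst: {c:=Bool, a:=List Bool} | 0 pending]
  bind e := d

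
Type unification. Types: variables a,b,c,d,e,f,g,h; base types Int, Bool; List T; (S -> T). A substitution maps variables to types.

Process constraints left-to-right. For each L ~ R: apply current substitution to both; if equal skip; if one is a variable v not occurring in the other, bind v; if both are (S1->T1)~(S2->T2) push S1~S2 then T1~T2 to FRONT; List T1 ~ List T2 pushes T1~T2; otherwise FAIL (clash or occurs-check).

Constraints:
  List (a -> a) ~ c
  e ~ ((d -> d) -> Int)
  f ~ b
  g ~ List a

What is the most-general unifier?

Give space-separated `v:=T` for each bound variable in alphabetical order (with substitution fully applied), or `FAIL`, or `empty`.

Answer: c:=List (a -> a) e:=((d -> d) -> Int) f:=b g:=List a

Derivation:
step 1: unify List (a -> a) ~ c  [subst: {-} | 3 pending]
  bind c := List (a -> a)
step 2: unify e ~ ((d -> d) -> Int)  [subst: {c:=List (a -> a)} | 2 pending]
  bind e := ((d -> d) -> Int)
step 3: unify f ~ b  [subst: {c:=List (a -> a), e:=((d -> d) -> Int)} | 1 pending]
  bind f := b
step 4: unify g ~ List a  [subst: {c:=List (a -> a), e:=((d -> d) -> Int), f:=b} | 0 pending]
  bind g := List a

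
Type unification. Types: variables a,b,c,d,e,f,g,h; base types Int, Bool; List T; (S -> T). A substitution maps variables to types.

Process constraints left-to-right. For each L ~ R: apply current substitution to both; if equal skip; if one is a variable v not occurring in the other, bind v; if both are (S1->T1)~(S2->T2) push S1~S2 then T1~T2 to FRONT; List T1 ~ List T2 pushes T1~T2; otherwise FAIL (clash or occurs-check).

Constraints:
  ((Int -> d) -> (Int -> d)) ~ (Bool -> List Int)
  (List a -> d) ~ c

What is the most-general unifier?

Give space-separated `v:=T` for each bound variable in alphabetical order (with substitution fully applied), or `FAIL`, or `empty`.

Answer: FAIL

Derivation:
step 1: unify ((Int -> d) -> (Int -> d)) ~ (Bool -> List Int)  [subst: {-} | 1 pending]
  -> decompose arrow: push (Int -> d)~Bool, (Int -> d)~List Int
step 2: unify (Int -> d) ~ Bool  [subst: {-} | 2 pending]
  clash: (Int -> d) vs Bool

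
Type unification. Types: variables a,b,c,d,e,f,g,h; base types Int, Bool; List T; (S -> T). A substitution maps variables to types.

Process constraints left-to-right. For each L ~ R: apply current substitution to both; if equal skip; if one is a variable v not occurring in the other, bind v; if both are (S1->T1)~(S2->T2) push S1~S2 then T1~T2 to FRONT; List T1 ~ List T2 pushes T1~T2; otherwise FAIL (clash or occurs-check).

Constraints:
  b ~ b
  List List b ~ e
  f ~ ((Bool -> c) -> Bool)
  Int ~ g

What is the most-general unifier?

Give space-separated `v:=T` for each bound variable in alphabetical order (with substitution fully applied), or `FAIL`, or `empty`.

step 1: unify b ~ b  [subst: {-} | 3 pending]
  -> identical, skip
step 2: unify List List b ~ e  [subst: {-} | 2 pending]
  bind e := List List b
step 3: unify f ~ ((Bool -> c) -> Bool)  [subst: {e:=List List b} | 1 pending]
  bind f := ((Bool -> c) -> Bool)
step 4: unify Int ~ g  [subst: {e:=List List b, f:=((Bool -> c) -> Bool)} | 0 pending]
  bind g := Int

Answer: e:=List List b f:=((Bool -> c) -> Bool) g:=Int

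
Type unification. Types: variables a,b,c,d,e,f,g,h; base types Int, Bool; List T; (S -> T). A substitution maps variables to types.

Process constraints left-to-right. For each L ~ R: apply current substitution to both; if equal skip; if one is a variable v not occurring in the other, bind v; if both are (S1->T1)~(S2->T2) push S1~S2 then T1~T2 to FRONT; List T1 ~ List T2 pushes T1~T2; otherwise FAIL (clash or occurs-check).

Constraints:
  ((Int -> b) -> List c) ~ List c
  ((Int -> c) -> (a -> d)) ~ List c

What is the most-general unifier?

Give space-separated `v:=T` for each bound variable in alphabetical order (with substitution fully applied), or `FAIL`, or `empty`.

step 1: unify ((Int -> b) -> List c) ~ List c  [subst: {-} | 1 pending]
  clash: ((Int -> b) -> List c) vs List c

Answer: FAIL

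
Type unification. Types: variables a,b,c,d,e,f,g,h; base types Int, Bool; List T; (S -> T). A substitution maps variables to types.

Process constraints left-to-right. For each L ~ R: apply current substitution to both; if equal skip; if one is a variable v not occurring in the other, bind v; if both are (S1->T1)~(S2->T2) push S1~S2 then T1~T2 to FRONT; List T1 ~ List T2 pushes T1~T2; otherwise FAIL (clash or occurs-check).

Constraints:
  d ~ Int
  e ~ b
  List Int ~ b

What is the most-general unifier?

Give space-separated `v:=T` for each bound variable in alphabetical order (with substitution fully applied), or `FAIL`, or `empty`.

Answer: b:=List Int d:=Int e:=List Int

Derivation:
step 1: unify d ~ Int  [subst: {-} | 2 pending]
  bind d := Int
step 2: unify e ~ b  [subst: {d:=Int} | 1 pending]
  bind e := b
step 3: unify List Int ~ b  [subst: {d:=Int, e:=b} | 0 pending]
  bind b := List Int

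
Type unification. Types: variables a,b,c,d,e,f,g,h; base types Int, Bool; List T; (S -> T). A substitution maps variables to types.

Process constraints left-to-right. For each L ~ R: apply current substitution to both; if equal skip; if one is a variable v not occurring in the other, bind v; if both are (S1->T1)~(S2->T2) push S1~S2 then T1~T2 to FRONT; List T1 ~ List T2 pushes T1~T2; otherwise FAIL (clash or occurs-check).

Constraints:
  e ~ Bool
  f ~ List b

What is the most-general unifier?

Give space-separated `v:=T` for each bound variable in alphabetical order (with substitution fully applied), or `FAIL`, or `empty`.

step 1: unify e ~ Bool  [subst: {-} | 1 pending]
  bind e := Bool
step 2: unify f ~ List b  [subst: {e:=Bool} | 0 pending]
  bind f := List b

Answer: e:=Bool f:=List b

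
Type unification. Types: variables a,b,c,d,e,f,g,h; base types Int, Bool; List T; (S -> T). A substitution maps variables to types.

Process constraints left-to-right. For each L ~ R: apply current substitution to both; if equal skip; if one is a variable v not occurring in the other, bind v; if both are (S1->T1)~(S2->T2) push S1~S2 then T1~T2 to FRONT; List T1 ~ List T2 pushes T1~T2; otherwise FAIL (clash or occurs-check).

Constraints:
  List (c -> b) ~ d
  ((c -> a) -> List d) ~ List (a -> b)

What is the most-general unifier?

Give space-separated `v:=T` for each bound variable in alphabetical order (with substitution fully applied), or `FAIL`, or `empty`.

Answer: FAIL

Derivation:
step 1: unify List (c -> b) ~ d  [subst: {-} | 1 pending]
  bind d := List (c -> b)
step 2: unify ((c -> a) -> List List (c -> b)) ~ List (a -> b)  [subst: {d:=List (c -> b)} | 0 pending]
  clash: ((c -> a) -> List List (c -> b)) vs List (a -> b)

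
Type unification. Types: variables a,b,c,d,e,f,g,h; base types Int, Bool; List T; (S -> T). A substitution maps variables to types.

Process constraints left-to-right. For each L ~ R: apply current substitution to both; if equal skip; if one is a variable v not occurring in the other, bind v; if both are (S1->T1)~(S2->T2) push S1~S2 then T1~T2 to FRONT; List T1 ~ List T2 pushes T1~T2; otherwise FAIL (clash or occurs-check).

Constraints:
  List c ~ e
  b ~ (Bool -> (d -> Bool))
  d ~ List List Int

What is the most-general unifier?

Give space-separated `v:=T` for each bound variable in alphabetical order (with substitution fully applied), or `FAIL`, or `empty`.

step 1: unify List c ~ e  [subst: {-} | 2 pending]
  bind e := List c
step 2: unify b ~ (Bool -> (d -> Bool))  [subst: {e:=List c} | 1 pending]
  bind b := (Bool -> (d -> Bool))
step 3: unify d ~ List List Int  [subst: {e:=List c, b:=(Bool -> (d -> Bool))} | 0 pending]
  bind d := List List Int

Answer: b:=(Bool -> (List List Int -> Bool)) d:=List List Int e:=List c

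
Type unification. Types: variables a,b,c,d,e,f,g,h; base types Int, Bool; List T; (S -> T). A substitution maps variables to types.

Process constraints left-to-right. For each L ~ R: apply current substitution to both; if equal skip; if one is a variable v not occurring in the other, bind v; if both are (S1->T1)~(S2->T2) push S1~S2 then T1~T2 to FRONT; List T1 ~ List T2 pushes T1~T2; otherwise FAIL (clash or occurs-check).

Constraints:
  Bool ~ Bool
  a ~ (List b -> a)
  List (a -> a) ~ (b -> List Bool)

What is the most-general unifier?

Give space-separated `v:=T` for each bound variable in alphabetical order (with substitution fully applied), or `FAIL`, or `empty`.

step 1: unify Bool ~ Bool  [subst: {-} | 2 pending]
  -> identical, skip
step 2: unify a ~ (List b -> a)  [subst: {-} | 1 pending]
  occurs-check fail: a in (List b -> a)

Answer: FAIL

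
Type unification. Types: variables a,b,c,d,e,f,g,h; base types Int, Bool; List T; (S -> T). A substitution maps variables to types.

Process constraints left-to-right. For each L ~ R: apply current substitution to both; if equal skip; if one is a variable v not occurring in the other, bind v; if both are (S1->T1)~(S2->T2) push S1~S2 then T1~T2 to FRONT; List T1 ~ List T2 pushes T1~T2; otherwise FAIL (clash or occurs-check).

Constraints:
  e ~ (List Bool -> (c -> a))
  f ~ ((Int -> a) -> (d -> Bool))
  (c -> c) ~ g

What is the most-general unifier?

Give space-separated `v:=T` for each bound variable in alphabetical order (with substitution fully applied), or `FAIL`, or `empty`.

step 1: unify e ~ (List Bool -> (c -> a))  [subst: {-} | 2 pending]
  bind e := (List Bool -> (c -> a))
step 2: unify f ~ ((Int -> a) -> (d -> Bool))  [subst: {e:=(List Bool -> (c -> a))} | 1 pending]
  bind f := ((Int -> a) -> (d -> Bool))
step 3: unify (c -> c) ~ g  [subst: {e:=(List Bool -> (c -> a)), f:=((Int -> a) -> (d -> Bool))} | 0 pending]
  bind g := (c -> c)

Answer: e:=(List Bool -> (c -> a)) f:=((Int -> a) -> (d -> Bool)) g:=(c -> c)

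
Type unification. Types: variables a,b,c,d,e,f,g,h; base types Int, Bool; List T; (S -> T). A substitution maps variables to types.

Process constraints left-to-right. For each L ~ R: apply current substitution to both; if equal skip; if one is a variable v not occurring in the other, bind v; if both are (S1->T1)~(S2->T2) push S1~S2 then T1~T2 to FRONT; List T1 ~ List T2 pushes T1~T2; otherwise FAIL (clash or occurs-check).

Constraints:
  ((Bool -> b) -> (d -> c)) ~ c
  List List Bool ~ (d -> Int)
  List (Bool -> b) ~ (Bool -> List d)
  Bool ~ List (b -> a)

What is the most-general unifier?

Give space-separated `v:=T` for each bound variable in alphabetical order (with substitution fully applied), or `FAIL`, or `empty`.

Answer: FAIL

Derivation:
step 1: unify ((Bool -> b) -> (d -> c)) ~ c  [subst: {-} | 3 pending]
  occurs-check fail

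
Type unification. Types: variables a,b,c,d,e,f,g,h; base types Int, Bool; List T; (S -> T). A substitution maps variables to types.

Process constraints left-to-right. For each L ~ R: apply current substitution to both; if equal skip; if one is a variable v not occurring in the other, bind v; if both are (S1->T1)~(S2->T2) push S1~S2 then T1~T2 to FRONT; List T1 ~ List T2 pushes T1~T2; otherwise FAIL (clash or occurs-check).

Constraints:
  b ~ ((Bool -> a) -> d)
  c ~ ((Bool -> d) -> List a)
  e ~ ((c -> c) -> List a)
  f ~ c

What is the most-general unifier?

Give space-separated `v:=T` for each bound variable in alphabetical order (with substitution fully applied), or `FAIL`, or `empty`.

Answer: b:=((Bool -> a) -> d) c:=((Bool -> d) -> List a) e:=((((Bool -> d) -> List a) -> ((Bool -> d) -> List a)) -> List a) f:=((Bool -> d) -> List a)

Derivation:
step 1: unify b ~ ((Bool -> a) -> d)  [subst: {-} | 3 pending]
  bind b := ((Bool -> a) -> d)
step 2: unify c ~ ((Bool -> d) -> List a)  [subst: {b:=((Bool -> a) -> d)} | 2 pending]
  bind c := ((Bool -> d) -> List a)
step 3: unify e ~ ((((Bool -> d) -> List a) -> ((Bool -> d) -> List a)) -> List a)  [subst: {b:=((Bool -> a) -> d), c:=((Bool -> d) -> List a)} | 1 pending]
  bind e := ((((Bool -> d) -> List a) -> ((Bool -> d) -> List a)) -> List a)
step 4: unify f ~ ((Bool -> d) -> List a)  [subst: {b:=((Bool -> a) -> d), c:=((Bool -> d) -> List a), e:=((((Bool -> d) -> List a) -> ((Bool -> d) -> List a)) -> List a)} | 0 pending]
  bind f := ((Bool -> d) -> List a)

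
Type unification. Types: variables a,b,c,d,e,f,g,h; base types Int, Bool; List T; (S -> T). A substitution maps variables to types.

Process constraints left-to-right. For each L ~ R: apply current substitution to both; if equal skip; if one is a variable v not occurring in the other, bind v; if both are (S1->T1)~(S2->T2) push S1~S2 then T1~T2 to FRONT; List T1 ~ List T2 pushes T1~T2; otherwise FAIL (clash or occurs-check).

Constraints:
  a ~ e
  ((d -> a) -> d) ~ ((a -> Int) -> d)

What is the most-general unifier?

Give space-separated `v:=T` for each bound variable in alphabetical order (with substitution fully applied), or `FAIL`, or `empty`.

Answer: a:=Int d:=Int e:=Int

Derivation:
step 1: unify a ~ e  [subst: {-} | 1 pending]
  bind a := e
step 2: unify ((d -> e) -> d) ~ ((e -> Int) -> d)  [subst: {a:=e} | 0 pending]
  -> decompose arrow: push (d -> e)~(e -> Int), d~d
step 3: unify (d -> e) ~ (e -> Int)  [subst: {a:=e} | 1 pending]
  -> decompose arrow: push d~e, e~Int
step 4: unify d ~ e  [subst: {a:=e} | 2 pending]
  bind d := e
step 5: unify e ~ Int  [subst: {a:=e, d:=e} | 1 pending]
  bind e := Int
step 6: unify Int ~ Int  [subst: {a:=e, d:=e, e:=Int} | 0 pending]
  -> identical, skip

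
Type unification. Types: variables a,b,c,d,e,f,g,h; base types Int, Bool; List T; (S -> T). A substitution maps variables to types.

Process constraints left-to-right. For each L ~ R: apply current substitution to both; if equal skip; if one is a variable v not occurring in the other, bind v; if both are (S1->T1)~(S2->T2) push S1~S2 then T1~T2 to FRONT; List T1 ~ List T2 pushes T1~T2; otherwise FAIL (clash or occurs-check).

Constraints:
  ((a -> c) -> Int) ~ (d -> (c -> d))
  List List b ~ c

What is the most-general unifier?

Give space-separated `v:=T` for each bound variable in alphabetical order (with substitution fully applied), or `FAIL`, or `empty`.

Answer: FAIL

Derivation:
step 1: unify ((a -> c) -> Int) ~ (d -> (c -> d))  [subst: {-} | 1 pending]
  -> decompose arrow: push (a -> c)~d, Int~(c -> d)
step 2: unify (a -> c) ~ d  [subst: {-} | 2 pending]
  bind d := (a -> c)
step 3: unify Int ~ (c -> (a -> c))  [subst: {d:=(a -> c)} | 1 pending]
  clash: Int vs (c -> (a -> c))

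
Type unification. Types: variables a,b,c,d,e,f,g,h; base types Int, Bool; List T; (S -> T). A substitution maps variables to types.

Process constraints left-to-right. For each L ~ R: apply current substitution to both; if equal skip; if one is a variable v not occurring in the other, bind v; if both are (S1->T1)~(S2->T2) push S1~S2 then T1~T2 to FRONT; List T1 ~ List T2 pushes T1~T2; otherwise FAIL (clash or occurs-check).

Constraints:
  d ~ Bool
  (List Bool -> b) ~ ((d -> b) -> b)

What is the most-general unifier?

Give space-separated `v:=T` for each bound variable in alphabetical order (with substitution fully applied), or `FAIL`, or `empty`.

step 1: unify d ~ Bool  [subst: {-} | 1 pending]
  bind d := Bool
step 2: unify (List Bool -> b) ~ ((Bool -> b) -> b)  [subst: {d:=Bool} | 0 pending]
  -> decompose arrow: push List Bool~(Bool -> b), b~b
step 3: unify List Bool ~ (Bool -> b)  [subst: {d:=Bool} | 1 pending]
  clash: List Bool vs (Bool -> b)

Answer: FAIL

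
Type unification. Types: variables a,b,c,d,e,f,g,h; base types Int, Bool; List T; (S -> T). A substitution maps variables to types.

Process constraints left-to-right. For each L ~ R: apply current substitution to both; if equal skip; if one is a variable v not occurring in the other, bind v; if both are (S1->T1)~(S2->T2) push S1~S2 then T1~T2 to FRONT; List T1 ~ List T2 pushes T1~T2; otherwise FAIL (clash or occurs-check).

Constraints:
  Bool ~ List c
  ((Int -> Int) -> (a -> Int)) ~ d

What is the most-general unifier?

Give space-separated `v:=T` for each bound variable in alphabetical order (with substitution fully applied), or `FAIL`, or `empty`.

step 1: unify Bool ~ List c  [subst: {-} | 1 pending]
  clash: Bool vs List c

Answer: FAIL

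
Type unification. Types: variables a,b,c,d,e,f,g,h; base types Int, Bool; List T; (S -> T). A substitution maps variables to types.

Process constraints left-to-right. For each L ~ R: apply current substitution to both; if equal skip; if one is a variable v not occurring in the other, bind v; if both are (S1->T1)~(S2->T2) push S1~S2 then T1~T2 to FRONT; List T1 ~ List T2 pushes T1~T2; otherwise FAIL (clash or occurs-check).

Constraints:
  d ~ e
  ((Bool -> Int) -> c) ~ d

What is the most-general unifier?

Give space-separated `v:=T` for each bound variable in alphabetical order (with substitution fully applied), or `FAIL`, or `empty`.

step 1: unify d ~ e  [subst: {-} | 1 pending]
  bind d := e
step 2: unify ((Bool -> Int) -> c) ~ e  [subst: {d:=e} | 0 pending]
  bind e := ((Bool -> Int) -> c)

Answer: d:=((Bool -> Int) -> c) e:=((Bool -> Int) -> c)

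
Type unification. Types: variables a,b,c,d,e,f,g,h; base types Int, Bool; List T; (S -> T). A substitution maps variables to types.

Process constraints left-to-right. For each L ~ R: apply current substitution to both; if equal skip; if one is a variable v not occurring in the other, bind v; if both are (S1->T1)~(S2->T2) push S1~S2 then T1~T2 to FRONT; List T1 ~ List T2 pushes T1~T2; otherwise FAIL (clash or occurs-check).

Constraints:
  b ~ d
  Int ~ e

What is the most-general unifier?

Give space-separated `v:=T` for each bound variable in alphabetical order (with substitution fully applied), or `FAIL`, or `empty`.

Answer: b:=d e:=Int

Derivation:
step 1: unify b ~ d  [subst: {-} | 1 pending]
  bind b := d
step 2: unify Int ~ e  [subst: {b:=d} | 0 pending]
  bind e := Int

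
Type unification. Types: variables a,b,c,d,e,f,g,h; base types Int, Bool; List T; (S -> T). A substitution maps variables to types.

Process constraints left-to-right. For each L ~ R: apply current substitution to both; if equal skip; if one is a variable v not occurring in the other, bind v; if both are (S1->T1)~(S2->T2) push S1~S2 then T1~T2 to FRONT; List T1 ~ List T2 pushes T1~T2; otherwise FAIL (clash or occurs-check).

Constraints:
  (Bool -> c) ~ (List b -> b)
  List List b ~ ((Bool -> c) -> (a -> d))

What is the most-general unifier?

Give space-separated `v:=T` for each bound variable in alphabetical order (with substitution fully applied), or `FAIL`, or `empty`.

Answer: FAIL

Derivation:
step 1: unify (Bool -> c) ~ (List b -> b)  [subst: {-} | 1 pending]
  -> decompose arrow: push Bool~List b, c~b
step 2: unify Bool ~ List b  [subst: {-} | 2 pending]
  clash: Bool vs List b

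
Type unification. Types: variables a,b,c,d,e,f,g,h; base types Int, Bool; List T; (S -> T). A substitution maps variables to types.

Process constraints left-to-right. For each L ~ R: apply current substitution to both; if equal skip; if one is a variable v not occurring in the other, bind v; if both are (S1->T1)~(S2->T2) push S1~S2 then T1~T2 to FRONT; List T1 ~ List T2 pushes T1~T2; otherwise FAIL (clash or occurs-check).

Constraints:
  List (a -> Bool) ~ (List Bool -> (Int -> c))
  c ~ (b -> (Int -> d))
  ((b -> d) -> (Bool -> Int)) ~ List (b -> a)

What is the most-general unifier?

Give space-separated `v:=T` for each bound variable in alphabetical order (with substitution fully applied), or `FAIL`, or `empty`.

step 1: unify List (a -> Bool) ~ (List Bool -> (Int -> c))  [subst: {-} | 2 pending]
  clash: List (a -> Bool) vs (List Bool -> (Int -> c))

Answer: FAIL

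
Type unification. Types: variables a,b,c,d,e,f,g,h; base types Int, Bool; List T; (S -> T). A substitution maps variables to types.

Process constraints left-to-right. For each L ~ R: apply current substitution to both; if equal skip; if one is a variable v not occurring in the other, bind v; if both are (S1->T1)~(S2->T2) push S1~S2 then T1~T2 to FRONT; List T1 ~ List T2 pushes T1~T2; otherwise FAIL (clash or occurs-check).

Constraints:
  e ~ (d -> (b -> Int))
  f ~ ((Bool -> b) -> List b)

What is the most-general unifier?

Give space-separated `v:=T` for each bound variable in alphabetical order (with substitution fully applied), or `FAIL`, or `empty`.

step 1: unify e ~ (d -> (b -> Int))  [subst: {-} | 1 pending]
  bind e := (d -> (b -> Int))
step 2: unify f ~ ((Bool -> b) -> List b)  [subst: {e:=(d -> (b -> Int))} | 0 pending]
  bind f := ((Bool -> b) -> List b)

Answer: e:=(d -> (b -> Int)) f:=((Bool -> b) -> List b)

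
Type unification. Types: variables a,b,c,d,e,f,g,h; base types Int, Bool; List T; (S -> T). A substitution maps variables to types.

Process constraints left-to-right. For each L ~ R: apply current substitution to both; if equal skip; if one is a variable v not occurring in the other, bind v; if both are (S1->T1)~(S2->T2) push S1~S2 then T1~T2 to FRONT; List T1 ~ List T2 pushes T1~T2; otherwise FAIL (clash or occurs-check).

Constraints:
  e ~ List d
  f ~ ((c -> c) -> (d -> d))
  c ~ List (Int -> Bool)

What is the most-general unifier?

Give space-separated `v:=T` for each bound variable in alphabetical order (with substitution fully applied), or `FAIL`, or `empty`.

step 1: unify e ~ List d  [subst: {-} | 2 pending]
  bind e := List d
step 2: unify f ~ ((c -> c) -> (d -> d))  [subst: {e:=List d} | 1 pending]
  bind f := ((c -> c) -> (d -> d))
step 3: unify c ~ List (Int -> Bool)  [subst: {e:=List d, f:=((c -> c) -> (d -> d))} | 0 pending]
  bind c := List (Int -> Bool)

Answer: c:=List (Int -> Bool) e:=List d f:=((List (Int -> Bool) -> List (Int -> Bool)) -> (d -> d))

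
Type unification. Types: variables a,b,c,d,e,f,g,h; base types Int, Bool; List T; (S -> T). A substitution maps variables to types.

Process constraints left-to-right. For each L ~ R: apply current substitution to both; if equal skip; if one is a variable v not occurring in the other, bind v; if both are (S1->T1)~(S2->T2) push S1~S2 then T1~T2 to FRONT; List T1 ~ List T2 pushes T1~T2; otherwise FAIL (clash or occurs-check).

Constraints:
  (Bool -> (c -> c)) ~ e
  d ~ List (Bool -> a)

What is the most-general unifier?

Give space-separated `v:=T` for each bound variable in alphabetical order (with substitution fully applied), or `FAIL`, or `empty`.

Answer: d:=List (Bool -> a) e:=(Bool -> (c -> c))

Derivation:
step 1: unify (Bool -> (c -> c)) ~ e  [subst: {-} | 1 pending]
  bind e := (Bool -> (c -> c))
step 2: unify d ~ List (Bool -> a)  [subst: {e:=(Bool -> (c -> c))} | 0 pending]
  bind d := List (Bool -> a)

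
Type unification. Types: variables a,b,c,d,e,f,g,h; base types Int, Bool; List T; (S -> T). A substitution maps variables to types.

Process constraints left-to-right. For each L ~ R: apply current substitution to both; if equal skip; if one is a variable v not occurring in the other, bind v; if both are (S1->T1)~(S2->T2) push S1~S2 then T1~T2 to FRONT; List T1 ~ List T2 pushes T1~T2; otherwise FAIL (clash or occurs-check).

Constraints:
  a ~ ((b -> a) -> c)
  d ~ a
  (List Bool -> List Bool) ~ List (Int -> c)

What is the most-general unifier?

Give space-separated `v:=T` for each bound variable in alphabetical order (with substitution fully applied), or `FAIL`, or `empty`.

step 1: unify a ~ ((b -> a) -> c)  [subst: {-} | 2 pending]
  occurs-check fail: a in ((b -> a) -> c)

Answer: FAIL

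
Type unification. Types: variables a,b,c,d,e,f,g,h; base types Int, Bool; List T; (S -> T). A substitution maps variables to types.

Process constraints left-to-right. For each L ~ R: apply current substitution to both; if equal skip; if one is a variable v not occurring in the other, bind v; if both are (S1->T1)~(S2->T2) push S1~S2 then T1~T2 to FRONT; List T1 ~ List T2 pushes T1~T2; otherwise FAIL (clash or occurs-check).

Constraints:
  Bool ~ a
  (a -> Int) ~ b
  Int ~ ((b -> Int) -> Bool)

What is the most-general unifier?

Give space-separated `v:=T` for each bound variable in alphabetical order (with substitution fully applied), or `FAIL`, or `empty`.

step 1: unify Bool ~ a  [subst: {-} | 2 pending]
  bind a := Bool
step 2: unify (Bool -> Int) ~ b  [subst: {a:=Bool} | 1 pending]
  bind b := (Bool -> Int)
step 3: unify Int ~ (((Bool -> Int) -> Int) -> Bool)  [subst: {a:=Bool, b:=(Bool -> Int)} | 0 pending]
  clash: Int vs (((Bool -> Int) -> Int) -> Bool)

Answer: FAIL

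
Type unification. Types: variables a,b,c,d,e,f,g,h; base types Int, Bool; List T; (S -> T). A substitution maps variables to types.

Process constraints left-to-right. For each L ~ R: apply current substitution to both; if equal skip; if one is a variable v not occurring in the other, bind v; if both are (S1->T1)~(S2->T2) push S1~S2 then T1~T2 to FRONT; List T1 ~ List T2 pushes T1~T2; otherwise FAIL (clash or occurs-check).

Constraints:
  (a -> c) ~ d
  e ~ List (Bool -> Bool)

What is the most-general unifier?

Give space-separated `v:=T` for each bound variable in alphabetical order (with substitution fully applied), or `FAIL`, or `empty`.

step 1: unify (a -> c) ~ d  [subst: {-} | 1 pending]
  bind d := (a -> c)
step 2: unify e ~ List (Bool -> Bool)  [subst: {d:=(a -> c)} | 0 pending]
  bind e := List (Bool -> Bool)

Answer: d:=(a -> c) e:=List (Bool -> Bool)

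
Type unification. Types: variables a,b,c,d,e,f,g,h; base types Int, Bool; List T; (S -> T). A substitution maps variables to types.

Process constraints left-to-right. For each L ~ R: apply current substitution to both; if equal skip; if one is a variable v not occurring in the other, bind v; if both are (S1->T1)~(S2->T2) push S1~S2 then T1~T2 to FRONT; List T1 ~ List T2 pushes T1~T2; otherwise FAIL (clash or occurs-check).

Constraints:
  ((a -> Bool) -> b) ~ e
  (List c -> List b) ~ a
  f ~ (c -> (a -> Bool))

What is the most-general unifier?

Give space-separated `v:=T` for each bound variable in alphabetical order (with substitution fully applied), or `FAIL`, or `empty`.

step 1: unify ((a -> Bool) -> b) ~ e  [subst: {-} | 2 pending]
  bind e := ((a -> Bool) -> b)
step 2: unify (List c -> List b) ~ a  [subst: {e:=((a -> Bool) -> b)} | 1 pending]
  bind a := (List c -> List b)
step 3: unify f ~ (c -> ((List c -> List b) -> Bool))  [subst: {e:=((a -> Bool) -> b), a:=(List c -> List b)} | 0 pending]
  bind f := (c -> ((List c -> List b) -> Bool))

Answer: a:=(List c -> List b) e:=(((List c -> List b) -> Bool) -> b) f:=(c -> ((List c -> List b) -> Bool))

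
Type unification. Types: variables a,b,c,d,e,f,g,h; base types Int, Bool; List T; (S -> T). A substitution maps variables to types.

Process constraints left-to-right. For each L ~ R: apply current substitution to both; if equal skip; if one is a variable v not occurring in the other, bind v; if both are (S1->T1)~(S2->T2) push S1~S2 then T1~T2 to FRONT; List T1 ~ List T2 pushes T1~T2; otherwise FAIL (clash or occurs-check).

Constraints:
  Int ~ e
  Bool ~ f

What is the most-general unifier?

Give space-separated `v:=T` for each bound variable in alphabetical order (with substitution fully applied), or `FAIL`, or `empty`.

Answer: e:=Int f:=Bool

Derivation:
step 1: unify Int ~ e  [subst: {-} | 1 pending]
  bind e := Int
step 2: unify Bool ~ f  [subst: {e:=Int} | 0 pending]
  bind f := Bool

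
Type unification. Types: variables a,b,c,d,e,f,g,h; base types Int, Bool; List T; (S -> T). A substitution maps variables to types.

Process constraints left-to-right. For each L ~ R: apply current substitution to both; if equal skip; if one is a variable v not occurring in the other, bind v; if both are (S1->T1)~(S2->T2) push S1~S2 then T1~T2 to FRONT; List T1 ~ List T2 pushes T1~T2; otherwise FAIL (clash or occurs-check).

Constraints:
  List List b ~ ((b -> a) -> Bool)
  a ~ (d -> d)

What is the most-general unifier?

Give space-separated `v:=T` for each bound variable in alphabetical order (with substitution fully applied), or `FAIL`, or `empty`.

step 1: unify List List b ~ ((b -> a) -> Bool)  [subst: {-} | 1 pending]
  clash: List List b vs ((b -> a) -> Bool)

Answer: FAIL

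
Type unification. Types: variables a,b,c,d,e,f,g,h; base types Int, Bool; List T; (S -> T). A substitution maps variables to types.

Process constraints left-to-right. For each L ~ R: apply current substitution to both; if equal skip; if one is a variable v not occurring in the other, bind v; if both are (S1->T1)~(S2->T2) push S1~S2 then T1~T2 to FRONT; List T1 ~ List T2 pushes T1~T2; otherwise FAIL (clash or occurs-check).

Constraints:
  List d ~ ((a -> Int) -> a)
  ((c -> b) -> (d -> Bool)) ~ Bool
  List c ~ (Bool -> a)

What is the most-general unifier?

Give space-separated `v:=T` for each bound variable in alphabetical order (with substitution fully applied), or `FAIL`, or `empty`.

Answer: FAIL

Derivation:
step 1: unify List d ~ ((a -> Int) -> a)  [subst: {-} | 2 pending]
  clash: List d vs ((a -> Int) -> a)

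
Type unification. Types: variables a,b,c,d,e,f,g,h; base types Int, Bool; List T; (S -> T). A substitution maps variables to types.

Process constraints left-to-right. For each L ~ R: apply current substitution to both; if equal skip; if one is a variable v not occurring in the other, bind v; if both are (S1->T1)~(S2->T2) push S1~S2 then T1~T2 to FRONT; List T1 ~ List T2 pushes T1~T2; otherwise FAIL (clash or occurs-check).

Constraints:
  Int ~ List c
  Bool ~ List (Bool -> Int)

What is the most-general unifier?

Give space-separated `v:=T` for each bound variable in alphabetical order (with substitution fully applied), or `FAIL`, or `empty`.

Answer: FAIL

Derivation:
step 1: unify Int ~ List c  [subst: {-} | 1 pending]
  clash: Int vs List c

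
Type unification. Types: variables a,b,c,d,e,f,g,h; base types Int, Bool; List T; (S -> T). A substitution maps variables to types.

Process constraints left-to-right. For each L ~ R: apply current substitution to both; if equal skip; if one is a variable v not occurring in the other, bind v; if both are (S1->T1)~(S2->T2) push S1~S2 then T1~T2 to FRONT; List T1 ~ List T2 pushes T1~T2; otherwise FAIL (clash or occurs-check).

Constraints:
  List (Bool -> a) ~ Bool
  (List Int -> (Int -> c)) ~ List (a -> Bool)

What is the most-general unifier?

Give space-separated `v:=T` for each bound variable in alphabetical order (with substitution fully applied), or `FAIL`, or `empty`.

Answer: FAIL

Derivation:
step 1: unify List (Bool -> a) ~ Bool  [subst: {-} | 1 pending]
  clash: List (Bool -> a) vs Bool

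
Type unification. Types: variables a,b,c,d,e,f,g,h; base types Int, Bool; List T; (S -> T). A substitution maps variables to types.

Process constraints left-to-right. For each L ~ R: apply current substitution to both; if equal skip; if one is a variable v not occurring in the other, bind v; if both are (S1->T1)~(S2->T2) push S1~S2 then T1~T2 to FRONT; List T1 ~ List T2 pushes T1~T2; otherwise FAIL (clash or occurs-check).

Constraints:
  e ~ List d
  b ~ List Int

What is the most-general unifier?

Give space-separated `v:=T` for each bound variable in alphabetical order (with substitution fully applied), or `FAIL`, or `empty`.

Answer: b:=List Int e:=List d

Derivation:
step 1: unify e ~ List d  [subst: {-} | 1 pending]
  bind e := List d
step 2: unify b ~ List Int  [subst: {e:=List d} | 0 pending]
  bind b := List Int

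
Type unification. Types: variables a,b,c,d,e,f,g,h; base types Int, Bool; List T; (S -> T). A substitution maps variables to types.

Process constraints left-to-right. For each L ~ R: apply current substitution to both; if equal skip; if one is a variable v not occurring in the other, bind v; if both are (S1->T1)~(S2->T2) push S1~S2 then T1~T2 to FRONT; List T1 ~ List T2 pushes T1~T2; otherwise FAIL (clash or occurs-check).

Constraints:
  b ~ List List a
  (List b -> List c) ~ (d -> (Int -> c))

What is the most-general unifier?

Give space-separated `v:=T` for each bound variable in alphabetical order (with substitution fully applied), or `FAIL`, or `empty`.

Answer: FAIL

Derivation:
step 1: unify b ~ List List a  [subst: {-} | 1 pending]
  bind b := List List a
step 2: unify (List List List a -> List c) ~ (d -> (Int -> c))  [subst: {b:=List List a} | 0 pending]
  -> decompose arrow: push List List List a~d, List c~(Int -> c)
step 3: unify List List List a ~ d  [subst: {b:=List List a} | 1 pending]
  bind d := List List List a
step 4: unify List c ~ (Int -> c)  [subst: {b:=List List a, d:=List List List a} | 0 pending]
  clash: List c vs (Int -> c)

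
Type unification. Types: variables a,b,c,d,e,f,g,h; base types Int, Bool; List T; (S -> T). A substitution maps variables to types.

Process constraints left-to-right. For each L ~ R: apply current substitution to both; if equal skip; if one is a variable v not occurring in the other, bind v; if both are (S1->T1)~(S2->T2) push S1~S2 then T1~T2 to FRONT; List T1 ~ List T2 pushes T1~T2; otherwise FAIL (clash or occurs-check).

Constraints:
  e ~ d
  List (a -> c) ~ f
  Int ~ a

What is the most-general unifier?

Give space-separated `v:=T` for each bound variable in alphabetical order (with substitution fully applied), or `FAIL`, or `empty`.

step 1: unify e ~ d  [subst: {-} | 2 pending]
  bind e := d
step 2: unify List (a -> c) ~ f  [subst: {e:=d} | 1 pending]
  bind f := List (a -> c)
step 3: unify Int ~ a  [subst: {e:=d, f:=List (a -> c)} | 0 pending]
  bind a := Int

Answer: a:=Int e:=d f:=List (Int -> c)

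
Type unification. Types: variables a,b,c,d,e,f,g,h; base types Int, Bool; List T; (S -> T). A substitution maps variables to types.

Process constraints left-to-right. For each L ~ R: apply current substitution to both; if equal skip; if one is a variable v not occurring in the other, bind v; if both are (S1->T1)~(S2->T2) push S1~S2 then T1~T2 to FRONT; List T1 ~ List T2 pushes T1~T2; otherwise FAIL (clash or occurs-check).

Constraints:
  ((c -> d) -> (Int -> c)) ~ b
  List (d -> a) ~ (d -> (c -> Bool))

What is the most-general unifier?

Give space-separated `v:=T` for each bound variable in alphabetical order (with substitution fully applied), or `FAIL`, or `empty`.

Answer: FAIL

Derivation:
step 1: unify ((c -> d) -> (Int -> c)) ~ b  [subst: {-} | 1 pending]
  bind b := ((c -> d) -> (Int -> c))
step 2: unify List (d -> a) ~ (d -> (c -> Bool))  [subst: {b:=((c -> d) -> (Int -> c))} | 0 pending]
  clash: List (d -> a) vs (d -> (c -> Bool))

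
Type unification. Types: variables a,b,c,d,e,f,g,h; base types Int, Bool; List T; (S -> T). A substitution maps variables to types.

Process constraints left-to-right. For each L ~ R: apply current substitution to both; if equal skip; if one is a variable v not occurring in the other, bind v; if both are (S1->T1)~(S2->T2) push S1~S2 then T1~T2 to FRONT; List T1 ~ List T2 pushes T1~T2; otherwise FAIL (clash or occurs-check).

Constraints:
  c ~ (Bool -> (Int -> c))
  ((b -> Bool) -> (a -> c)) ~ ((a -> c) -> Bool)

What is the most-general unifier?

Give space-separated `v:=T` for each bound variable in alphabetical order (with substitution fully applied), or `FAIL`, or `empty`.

step 1: unify c ~ (Bool -> (Int -> c))  [subst: {-} | 1 pending]
  occurs-check fail: c in (Bool -> (Int -> c))

Answer: FAIL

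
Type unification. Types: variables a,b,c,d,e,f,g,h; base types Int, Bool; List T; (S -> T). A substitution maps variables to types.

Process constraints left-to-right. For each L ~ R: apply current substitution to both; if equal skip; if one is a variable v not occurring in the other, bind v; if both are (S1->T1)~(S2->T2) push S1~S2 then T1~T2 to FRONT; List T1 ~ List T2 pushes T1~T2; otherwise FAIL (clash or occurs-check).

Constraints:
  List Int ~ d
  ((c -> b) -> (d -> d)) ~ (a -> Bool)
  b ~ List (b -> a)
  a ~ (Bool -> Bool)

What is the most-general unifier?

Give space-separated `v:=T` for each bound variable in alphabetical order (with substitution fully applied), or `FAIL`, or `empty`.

step 1: unify List Int ~ d  [subst: {-} | 3 pending]
  bind d := List Int
step 2: unify ((c -> b) -> (List Int -> List Int)) ~ (a -> Bool)  [subst: {d:=List Int} | 2 pending]
  -> decompose arrow: push (c -> b)~a, (List Int -> List Int)~Bool
step 3: unify (c -> b) ~ a  [subst: {d:=List Int} | 3 pending]
  bind a := (c -> b)
step 4: unify (List Int -> List Int) ~ Bool  [subst: {d:=List Int, a:=(c -> b)} | 2 pending]
  clash: (List Int -> List Int) vs Bool

Answer: FAIL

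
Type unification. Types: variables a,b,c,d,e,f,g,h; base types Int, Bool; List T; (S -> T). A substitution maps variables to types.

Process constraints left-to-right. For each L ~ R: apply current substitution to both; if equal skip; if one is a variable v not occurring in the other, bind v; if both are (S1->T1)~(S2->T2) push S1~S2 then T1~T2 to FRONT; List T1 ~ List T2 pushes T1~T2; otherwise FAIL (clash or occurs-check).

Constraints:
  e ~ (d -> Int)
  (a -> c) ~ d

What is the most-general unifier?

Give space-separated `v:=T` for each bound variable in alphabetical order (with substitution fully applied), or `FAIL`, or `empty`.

step 1: unify e ~ (d -> Int)  [subst: {-} | 1 pending]
  bind e := (d -> Int)
step 2: unify (a -> c) ~ d  [subst: {e:=(d -> Int)} | 0 pending]
  bind d := (a -> c)

Answer: d:=(a -> c) e:=((a -> c) -> Int)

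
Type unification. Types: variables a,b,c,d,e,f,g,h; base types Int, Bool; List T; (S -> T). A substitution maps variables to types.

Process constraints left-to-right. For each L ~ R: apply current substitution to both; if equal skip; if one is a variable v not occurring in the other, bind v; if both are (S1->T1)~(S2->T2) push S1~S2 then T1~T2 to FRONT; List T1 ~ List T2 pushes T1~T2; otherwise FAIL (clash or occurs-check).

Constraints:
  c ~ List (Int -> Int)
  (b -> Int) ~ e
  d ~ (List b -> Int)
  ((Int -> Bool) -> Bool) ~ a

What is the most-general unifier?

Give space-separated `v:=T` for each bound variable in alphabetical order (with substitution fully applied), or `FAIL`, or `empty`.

Answer: a:=((Int -> Bool) -> Bool) c:=List (Int -> Int) d:=(List b -> Int) e:=(b -> Int)

Derivation:
step 1: unify c ~ List (Int -> Int)  [subst: {-} | 3 pending]
  bind c := List (Int -> Int)
step 2: unify (b -> Int) ~ e  [subst: {c:=List (Int -> Int)} | 2 pending]
  bind e := (b -> Int)
step 3: unify d ~ (List b -> Int)  [subst: {c:=List (Int -> Int), e:=(b -> Int)} | 1 pending]
  bind d := (List b -> Int)
step 4: unify ((Int -> Bool) -> Bool) ~ a  [subst: {c:=List (Int -> Int), e:=(b -> Int), d:=(List b -> Int)} | 0 pending]
  bind a := ((Int -> Bool) -> Bool)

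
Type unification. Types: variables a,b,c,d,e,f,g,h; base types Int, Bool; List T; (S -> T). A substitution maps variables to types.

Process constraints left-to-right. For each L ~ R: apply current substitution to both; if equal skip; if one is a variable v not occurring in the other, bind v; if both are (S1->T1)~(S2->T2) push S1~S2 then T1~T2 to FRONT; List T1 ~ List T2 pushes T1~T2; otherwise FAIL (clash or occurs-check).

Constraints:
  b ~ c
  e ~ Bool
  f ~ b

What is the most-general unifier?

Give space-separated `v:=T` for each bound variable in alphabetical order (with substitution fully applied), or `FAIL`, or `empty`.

step 1: unify b ~ c  [subst: {-} | 2 pending]
  bind b := c
step 2: unify e ~ Bool  [subst: {b:=c} | 1 pending]
  bind e := Bool
step 3: unify f ~ c  [subst: {b:=c, e:=Bool} | 0 pending]
  bind f := c

Answer: b:=c e:=Bool f:=c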